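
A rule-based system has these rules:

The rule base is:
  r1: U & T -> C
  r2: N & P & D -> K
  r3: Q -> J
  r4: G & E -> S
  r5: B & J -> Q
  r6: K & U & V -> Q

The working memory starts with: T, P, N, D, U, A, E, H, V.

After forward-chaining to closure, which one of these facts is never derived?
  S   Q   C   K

S

Round 1 — r1, r2, derive C, K.
Round 2 — r6, derive Q.
Round 3 — r3, derive J.
Derived: C (round 1), Q (round 2), K (round 1). S never appears in any round.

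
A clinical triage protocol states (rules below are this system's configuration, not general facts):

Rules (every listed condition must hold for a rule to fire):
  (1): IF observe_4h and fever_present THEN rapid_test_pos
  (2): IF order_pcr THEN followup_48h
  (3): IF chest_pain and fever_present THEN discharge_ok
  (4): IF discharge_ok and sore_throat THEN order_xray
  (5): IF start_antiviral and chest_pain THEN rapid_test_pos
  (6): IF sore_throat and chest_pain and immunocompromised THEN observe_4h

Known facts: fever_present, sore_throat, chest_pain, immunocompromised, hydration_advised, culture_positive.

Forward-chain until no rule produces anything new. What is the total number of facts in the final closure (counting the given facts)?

Round 1: (3) [IF chest_pain and fever_present THEN discharge_ok]; (6) [IF sore_throat and chest_pain and immunocompromised THEN observe_4h]. New: discharge_ok, observe_4h.
Round 2: (1) [IF observe_4h and fever_present THEN rapid_test_pos]; (4) [IF discharge_ok and sore_throat THEN order_xray]. New: rapid_test_pos, order_xray.
Closure: {chest_pain, culture_positive, discharge_ok, fever_present, hydration_advised, immunocompromised, observe_4h, order_xray, rapid_test_pos, sore_throat} — 10 facts.

10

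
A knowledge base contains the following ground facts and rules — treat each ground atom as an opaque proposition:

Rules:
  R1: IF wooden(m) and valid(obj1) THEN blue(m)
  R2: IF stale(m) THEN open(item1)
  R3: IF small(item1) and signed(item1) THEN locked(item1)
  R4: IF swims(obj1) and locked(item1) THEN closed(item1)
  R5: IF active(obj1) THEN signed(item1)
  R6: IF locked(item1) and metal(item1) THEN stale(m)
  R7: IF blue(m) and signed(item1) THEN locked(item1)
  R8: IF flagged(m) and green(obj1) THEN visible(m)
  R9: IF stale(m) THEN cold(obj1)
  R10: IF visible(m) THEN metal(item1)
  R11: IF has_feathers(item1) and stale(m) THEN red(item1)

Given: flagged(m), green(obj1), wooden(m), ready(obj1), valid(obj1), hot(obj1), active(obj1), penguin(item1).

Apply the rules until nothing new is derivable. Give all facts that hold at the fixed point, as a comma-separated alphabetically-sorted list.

[1] R1 [IF wooden(m) and valid(obj1) THEN blue(m)]; R5 [IF active(obj1) THEN signed(item1)]; R8 [IF flagged(m) and green(obj1) THEN visible(m)]. ⇒ new: blue(m), signed(item1), visible(m).
[2] R7 [IF blue(m) and signed(item1) THEN locked(item1)]; R10 [IF visible(m) THEN metal(item1)]. ⇒ new: locked(item1), metal(item1).
[3] R6 [IF locked(item1) and metal(item1) THEN stale(m)]. ⇒ new: stale(m).
[4] R2 [IF stale(m) THEN open(item1)]; R9 [IF stale(m) THEN cold(obj1)]. ⇒ new: open(item1), cold(obj1).

active(obj1), blue(m), cold(obj1), flagged(m), green(obj1), hot(obj1), locked(item1), metal(item1), open(item1), penguin(item1), ready(obj1), signed(item1), stale(m), valid(obj1), visible(m), wooden(m)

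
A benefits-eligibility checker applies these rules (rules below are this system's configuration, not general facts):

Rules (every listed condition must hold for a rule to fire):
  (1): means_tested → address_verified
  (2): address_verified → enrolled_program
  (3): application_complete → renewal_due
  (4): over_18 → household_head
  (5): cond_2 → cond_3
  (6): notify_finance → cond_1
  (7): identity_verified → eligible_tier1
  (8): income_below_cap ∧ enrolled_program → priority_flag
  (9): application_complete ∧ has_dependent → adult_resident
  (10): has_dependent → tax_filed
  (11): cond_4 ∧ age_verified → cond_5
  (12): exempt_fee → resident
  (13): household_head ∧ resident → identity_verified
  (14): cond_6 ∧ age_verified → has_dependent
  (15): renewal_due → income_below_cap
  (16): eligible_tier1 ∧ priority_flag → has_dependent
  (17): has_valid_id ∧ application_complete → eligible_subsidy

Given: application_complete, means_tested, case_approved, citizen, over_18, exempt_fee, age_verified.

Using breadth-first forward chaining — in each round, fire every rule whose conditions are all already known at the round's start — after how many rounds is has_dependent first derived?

[1] (1) [means_tested → address_verified]; (3) [application_complete → renewal_due]; (4) [over_18 → household_head]; (12) [exempt_fee → resident]. ⇒ new: address_verified, renewal_due, household_head, resident.
[2] (2) [address_verified → enrolled_program]; (13) [household_head ∧ resident → identity_verified]; (15) [renewal_due → income_below_cap]. ⇒ new: enrolled_program, identity_verified, income_below_cap.
[3] (7) [identity_verified → eligible_tier1]; (8) [income_below_cap ∧ enrolled_program → priority_flag]. ⇒ new: eligible_tier1, priority_flag.
[4] (16) [eligible_tier1 ∧ priority_flag → has_dependent]. ⇒ new: has_dependent.
has_dependent first appears in round 4.

4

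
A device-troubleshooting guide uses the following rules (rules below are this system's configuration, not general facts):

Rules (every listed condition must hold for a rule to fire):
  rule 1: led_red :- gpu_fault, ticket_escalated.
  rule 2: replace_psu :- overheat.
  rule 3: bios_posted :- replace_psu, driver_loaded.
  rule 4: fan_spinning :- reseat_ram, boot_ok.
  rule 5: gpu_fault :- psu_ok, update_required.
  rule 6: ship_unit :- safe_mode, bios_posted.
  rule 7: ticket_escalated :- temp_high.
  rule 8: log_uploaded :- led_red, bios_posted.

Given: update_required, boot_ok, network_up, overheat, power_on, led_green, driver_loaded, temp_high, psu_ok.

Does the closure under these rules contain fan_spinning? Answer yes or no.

Round 1: rule 2 [replace_psu :- overheat.]; rule 5 [gpu_fault :- psu_ok, update_required.]; rule 7 [ticket_escalated :- temp_high.]. Adds replace_psu, gpu_fault, ticket_escalated.
Round 2: rule 1 [led_red :- gpu_fault, ticket_escalated.]; rule 3 [bios_posted :- replace_psu, driver_loaded.]. Adds led_red, bios_posted.
Round 3: rule 8 [log_uploaded :- led_red, bios_posted.]. Adds log_uploaded.
Fixed point reached. fan_spinning is concluded only by rule 4; rule 4 needs reseat_ram (never derived).

no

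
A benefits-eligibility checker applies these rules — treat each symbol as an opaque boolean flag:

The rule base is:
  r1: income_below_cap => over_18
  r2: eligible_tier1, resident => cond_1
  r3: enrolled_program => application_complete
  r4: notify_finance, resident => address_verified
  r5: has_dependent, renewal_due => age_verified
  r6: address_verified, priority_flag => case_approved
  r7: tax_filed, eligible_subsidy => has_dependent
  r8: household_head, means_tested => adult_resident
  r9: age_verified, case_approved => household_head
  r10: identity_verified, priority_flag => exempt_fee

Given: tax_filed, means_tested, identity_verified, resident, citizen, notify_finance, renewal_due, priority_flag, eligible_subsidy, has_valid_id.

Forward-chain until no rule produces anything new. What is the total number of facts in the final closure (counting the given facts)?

Round 1 — r4, r7, r10, derive address_verified, has_dependent, exempt_fee.
Round 2 — r5, r6, derive age_verified, case_approved.
Round 3 — r9, derive household_head.
Round 4 — r8, derive adult_resident.
Closure: {address_verified, adult_resident, age_verified, case_approved, citizen, eligible_subsidy, exempt_fee, has_dependent, has_valid_id, household_head, identity_verified, means_tested, notify_finance, priority_flag, renewal_due, resident, tax_filed} — 17 facts.

17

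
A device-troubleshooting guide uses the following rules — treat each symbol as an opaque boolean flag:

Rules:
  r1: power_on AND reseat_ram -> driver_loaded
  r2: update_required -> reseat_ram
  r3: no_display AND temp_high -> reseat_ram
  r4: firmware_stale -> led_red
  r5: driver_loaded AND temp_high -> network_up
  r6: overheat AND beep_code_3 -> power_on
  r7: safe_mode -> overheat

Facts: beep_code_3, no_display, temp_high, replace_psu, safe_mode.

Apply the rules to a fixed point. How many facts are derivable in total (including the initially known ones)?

Round 1 — r3, r7, derive reseat_ram, overheat.
Round 2 — r6, derive power_on.
Round 3 — r1, derive driver_loaded.
Round 4 — r5, derive network_up.
Closure: {beep_code_3, driver_loaded, network_up, no_display, overheat, power_on, replace_psu, reseat_ram, safe_mode, temp_high} — 10 facts.

10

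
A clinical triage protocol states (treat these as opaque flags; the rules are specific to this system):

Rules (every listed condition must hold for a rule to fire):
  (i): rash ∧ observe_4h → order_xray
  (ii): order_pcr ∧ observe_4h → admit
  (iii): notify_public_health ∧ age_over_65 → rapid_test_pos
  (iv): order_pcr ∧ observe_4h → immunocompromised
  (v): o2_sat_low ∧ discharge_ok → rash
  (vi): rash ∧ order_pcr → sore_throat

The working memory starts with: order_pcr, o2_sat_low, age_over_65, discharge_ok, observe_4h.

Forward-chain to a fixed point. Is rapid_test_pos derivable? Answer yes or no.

no

Round 1: (ii) [order_pcr ∧ observe_4h → admit]; (iv) [order_pcr ∧ observe_4h → immunocompromised]; (v) [o2_sat_low ∧ discharge_ok → rash]. Adds admit, immunocompromised, rash.
Round 2: (i) [rash ∧ observe_4h → order_xray]; (vi) [rash ∧ order_pcr → sore_throat]. Adds order_xray, sore_throat.
Fixed point reached. rapid_test_pos is concluded only by (iii); (iii) needs notify_public_health (never derived).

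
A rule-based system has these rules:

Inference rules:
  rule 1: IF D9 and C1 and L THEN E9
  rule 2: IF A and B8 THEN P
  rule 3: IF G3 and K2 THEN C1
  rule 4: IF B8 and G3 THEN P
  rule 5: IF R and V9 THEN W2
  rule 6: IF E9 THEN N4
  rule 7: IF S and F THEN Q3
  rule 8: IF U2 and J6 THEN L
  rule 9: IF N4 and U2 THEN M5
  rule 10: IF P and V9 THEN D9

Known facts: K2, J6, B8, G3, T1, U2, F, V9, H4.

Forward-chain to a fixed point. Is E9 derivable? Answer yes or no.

[1] rule 3 [IF G3 and K2 THEN C1]; rule 4 [IF B8 and G3 THEN P]; rule 8 [IF U2 and J6 THEN L]. ⇒ new: C1, P, L.
[2] rule 10 [IF P and V9 THEN D9]. ⇒ new: D9.
[3] rule 1 [IF D9 and C1 and L THEN E9]. ⇒ new: E9.
[4] rule 6 [IF E9 THEN N4]. ⇒ new: N4.
[5] rule 9 [IF N4 and U2 THEN M5]. ⇒ new: M5.
E9 appears in round 3, so it is derivable.

yes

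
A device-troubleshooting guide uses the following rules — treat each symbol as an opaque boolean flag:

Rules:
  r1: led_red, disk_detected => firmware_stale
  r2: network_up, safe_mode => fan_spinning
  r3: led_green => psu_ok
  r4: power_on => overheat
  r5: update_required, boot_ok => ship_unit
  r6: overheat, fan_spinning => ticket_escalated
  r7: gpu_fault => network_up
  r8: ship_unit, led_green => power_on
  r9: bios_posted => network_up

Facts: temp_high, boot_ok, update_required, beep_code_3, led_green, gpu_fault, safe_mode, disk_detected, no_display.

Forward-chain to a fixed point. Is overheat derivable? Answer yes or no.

Round 1 fires r3, r5, r7, giving psu_ok, ship_unit, network_up.
Round 2 fires r2, r8, giving fan_spinning, power_on.
Round 3 fires r4, giving overheat.
Round 4 fires r6, giving ticket_escalated.
overheat appears in round 3, so it is derivable.

yes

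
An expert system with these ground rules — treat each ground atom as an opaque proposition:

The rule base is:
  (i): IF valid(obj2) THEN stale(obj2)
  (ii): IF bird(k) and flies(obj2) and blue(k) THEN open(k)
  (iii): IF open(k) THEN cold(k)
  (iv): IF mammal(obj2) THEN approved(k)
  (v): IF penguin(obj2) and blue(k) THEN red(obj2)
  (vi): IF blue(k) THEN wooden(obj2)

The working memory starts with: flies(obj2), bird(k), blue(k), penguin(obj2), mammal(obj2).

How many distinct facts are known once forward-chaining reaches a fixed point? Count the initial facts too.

10

Round 1 fires (ii), (iv), (v), (vi), giving open(k), approved(k), red(obj2), wooden(obj2).
Round 2 fires (iii), giving cold(k).
Closure: {approved(k), bird(k), blue(k), cold(k), flies(obj2), mammal(obj2), open(k), penguin(obj2), red(obj2), wooden(obj2)} — 10 facts.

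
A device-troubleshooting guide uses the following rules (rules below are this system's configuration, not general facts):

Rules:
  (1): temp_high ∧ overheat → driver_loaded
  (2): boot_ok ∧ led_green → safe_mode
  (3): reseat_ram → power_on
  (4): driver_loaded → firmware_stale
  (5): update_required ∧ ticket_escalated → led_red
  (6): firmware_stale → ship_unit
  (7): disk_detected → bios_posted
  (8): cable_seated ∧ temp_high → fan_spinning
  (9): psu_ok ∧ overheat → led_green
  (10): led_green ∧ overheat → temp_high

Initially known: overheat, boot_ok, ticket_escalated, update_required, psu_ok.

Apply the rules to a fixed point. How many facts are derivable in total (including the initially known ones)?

12

Round 1: (5) [update_required ∧ ticket_escalated → led_red]; (9) [psu_ok ∧ overheat → led_green]. Adds led_red, led_green.
Round 2: (2) [boot_ok ∧ led_green → safe_mode]; (10) [led_green ∧ overheat → temp_high]. Adds safe_mode, temp_high.
Round 3: (1) [temp_high ∧ overheat → driver_loaded]. Adds driver_loaded.
Round 4: (4) [driver_loaded → firmware_stale]. Adds firmware_stale.
Round 5: (6) [firmware_stale → ship_unit]. Adds ship_unit.
Closure: {boot_ok, driver_loaded, firmware_stale, led_green, led_red, overheat, psu_ok, safe_mode, ship_unit, temp_high, ticket_escalated, update_required} — 12 facts.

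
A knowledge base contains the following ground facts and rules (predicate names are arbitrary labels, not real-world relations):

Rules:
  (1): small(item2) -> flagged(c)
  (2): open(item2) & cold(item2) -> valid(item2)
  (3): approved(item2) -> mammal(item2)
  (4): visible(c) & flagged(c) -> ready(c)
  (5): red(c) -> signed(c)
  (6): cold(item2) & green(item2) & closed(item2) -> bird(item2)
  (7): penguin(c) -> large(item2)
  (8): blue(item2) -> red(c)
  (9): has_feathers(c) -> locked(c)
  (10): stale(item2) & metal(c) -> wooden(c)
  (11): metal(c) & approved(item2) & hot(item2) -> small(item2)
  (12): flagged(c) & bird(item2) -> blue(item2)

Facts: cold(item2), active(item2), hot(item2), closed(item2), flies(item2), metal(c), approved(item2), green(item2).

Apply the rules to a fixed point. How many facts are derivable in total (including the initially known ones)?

15

Round 1: (3) [approved(item2) -> mammal(item2)]; (6) [cold(item2) & green(item2) & closed(item2) -> bird(item2)]; (11) [metal(c) & approved(item2) & hot(item2) -> small(item2)]. Adds mammal(item2), bird(item2), small(item2).
Round 2: (1) [small(item2) -> flagged(c)]. Adds flagged(c).
Round 3: (12) [flagged(c) & bird(item2) -> blue(item2)]. Adds blue(item2).
Round 4: (8) [blue(item2) -> red(c)]. Adds red(c).
Round 5: (5) [red(c) -> signed(c)]. Adds signed(c).
Closure: {active(item2), approved(item2), bird(item2), blue(item2), closed(item2), cold(item2), flagged(c), flies(item2), green(item2), hot(item2), mammal(item2), metal(c), red(c), signed(c), small(item2)} — 15 facts.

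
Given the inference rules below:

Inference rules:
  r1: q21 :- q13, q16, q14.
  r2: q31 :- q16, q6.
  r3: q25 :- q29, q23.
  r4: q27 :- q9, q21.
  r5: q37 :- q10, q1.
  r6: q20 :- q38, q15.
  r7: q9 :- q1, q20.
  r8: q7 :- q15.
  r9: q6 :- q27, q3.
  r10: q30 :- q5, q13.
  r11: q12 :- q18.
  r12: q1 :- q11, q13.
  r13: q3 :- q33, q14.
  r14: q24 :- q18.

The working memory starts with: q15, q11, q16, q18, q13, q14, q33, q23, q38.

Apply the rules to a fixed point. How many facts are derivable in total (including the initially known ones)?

20

Round 1: r1 [q21 :- q13, q16, q14.]; r6 [q20 :- q38, q15.]; r8 [q7 :- q15.]; r11 [q12 :- q18.]; r12 [q1 :- q11, q13.]; r13 [q3 :- q33, q14.]; r14 [q24 :- q18.]. New: q21, q20, q7, q12, q1, q3, q24.
Round 2: r7 [q9 :- q1, q20.]. New: q9.
Round 3: r4 [q27 :- q9, q21.]. New: q27.
Round 4: r9 [q6 :- q27, q3.]. New: q6.
Round 5: r2 [q31 :- q16, q6.]. New: q31.
Closure: {q1, q11, q12, q13, q14, q15, q16, q18, q20, q21, q23, q24, q27, q3, q31, q33, q38, q6, q7, q9} — 20 facts.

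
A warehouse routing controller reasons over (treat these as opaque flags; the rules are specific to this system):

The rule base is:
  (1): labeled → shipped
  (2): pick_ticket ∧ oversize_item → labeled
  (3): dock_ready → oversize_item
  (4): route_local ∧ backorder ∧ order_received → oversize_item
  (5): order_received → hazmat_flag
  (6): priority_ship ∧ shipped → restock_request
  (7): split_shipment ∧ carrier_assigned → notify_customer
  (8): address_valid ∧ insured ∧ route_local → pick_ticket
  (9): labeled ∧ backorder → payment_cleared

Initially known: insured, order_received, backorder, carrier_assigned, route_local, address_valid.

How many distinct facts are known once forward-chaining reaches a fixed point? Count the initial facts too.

12

Round 1: (4) [route_local ∧ backorder ∧ order_received → oversize_item]; (5) [order_received → hazmat_flag]; (8) [address_valid ∧ insured ∧ route_local → pick_ticket]. Adds oversize_item, hazmat_flag, pick_ticket.
Round 2: (2) [pick_ticket ∧ oversize_item → labeled]. Adds labeled.
Round 3: (1) [labeled → shipped]; (9) [labeled ∧ backorder → payment_cleared]. Adds shipped, payment_cleared.
Closure: {address_valid, backorder, carrier_assigned, hazmat_flag, insured, labeled, order_received, oversize_item, payment_cleared, pick_ticket, route_local, shipped} — 12 facts.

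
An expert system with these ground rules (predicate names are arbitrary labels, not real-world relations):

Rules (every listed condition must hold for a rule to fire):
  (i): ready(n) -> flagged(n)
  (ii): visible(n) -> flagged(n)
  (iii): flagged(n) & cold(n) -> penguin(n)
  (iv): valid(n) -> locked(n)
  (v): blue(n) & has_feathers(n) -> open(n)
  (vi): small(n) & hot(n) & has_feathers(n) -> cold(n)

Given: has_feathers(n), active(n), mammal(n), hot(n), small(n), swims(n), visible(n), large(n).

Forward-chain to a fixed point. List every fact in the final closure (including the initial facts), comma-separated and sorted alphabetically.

active(n), cold(n), flagged(n), has_feathers(n), hot(n), large(n), mammal(n), penguin(n), small(n), swims(n), visible(n)

Round 1 fires (ii), (vi), giving flagged(n), cold(n).
Round 2 fires (iii), giving penguin(n).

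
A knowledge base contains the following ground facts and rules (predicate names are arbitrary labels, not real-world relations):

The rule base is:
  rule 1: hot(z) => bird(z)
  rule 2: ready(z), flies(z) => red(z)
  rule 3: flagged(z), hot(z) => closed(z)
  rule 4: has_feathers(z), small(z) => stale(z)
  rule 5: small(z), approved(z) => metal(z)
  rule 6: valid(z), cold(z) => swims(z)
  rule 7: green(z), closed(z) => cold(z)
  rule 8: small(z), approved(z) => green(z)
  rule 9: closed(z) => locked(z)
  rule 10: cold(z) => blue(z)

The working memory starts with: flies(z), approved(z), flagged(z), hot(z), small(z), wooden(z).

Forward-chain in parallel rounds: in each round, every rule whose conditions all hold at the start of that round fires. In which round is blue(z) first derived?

3

Round 1: rule 1 [hot(z) => bird(z)]; rule 3 [flagged(z), hot(z) => closed(z)]; rule 5 [small(z), approved(z) => metal(z)]; rule 8 [small(z), approved(z) => green(z)]. Adds bird(z), closed(z), metal(z), green(z).
Round 2: rule 7 [green(z), closed(z) => cold(z)]; rule 9 [closed(z) => locked(z)]. Adds cold(z), locked(z).
Round 3: rule 10 [cold(z) => blue(z)]. Adds blue(z).
blue(z) first appears in round 3.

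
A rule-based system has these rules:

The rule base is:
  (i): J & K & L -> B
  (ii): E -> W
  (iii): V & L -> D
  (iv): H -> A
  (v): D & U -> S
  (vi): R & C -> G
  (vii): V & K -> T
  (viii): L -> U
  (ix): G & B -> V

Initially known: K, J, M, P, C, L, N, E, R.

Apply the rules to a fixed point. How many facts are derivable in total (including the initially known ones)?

Round 1 — (i), (ii), (vi), (viii), derive B, W, G, U.
Round 2 — (ix), derive V.
Round 3 — (iii), (vii), derive D, T.
Round 4 — (v), derive S.
Closure: {B, C, D, E, G, J, K, L, M, N, P, R, S, T, U, V, W} — 17 facts.

17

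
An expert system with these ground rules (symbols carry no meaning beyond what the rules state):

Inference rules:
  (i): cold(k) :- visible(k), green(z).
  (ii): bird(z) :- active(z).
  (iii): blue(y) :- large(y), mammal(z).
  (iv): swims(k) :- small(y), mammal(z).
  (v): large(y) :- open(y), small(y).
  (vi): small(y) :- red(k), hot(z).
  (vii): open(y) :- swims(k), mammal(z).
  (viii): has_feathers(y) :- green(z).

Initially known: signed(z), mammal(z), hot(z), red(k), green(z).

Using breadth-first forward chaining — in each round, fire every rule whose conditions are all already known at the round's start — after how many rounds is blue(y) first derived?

Round 1 — (vi), (viii), derive small(y), has_feathers(y).
Round 2 — (iv), derive swims(k).
Round 3 — (vii), derive open(y).
Round 4 — (v), derive large(y).
Round 5 — (iii), derive blue(y).
blue(y) first appears in round 5.

5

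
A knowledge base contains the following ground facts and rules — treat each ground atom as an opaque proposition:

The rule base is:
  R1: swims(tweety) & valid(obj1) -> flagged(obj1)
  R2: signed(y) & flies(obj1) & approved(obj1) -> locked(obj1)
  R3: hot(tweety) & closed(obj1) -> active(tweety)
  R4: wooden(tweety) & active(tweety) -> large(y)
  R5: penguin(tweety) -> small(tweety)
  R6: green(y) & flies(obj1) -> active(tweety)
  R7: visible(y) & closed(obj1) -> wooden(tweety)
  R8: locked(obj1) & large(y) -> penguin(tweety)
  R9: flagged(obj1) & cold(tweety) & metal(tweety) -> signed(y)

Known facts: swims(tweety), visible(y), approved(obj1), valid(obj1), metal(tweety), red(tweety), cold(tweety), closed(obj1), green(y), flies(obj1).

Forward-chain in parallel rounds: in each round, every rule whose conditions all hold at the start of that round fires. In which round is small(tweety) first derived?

5

Round 1: R1 [swims(tweety) & valid(obj1) -> flagged(obj1)]; R6 [green(y) & flies(obj1) -> active(tweety)]; R7 [visible(y) & closed(obj1) -> wooden(tweety)]. Adds flagged(obj1), active(tweety), wooden(tweety).
Round 2: R4 [wooden(tweety) & active(tweety) -> large(y)]; R9 [flagged(obj1) & cold(tweety) & metal(tweety) -> signed(y)]. Adds large(y), signed(y).
Round 3: R2 [signed(y) & flies(obj1) & approved(obj1) -> locked(obj1)]. Adds locked(obj1).
Round 4: R8 [locked(obj1) & large(y) -> penguin(tweety)]. Adds penguin(tweety).
Round 5: R5 [penguin(tweety) -> small(tweety)]. Adds small(tweety).
small(tweety) first appears in round 5.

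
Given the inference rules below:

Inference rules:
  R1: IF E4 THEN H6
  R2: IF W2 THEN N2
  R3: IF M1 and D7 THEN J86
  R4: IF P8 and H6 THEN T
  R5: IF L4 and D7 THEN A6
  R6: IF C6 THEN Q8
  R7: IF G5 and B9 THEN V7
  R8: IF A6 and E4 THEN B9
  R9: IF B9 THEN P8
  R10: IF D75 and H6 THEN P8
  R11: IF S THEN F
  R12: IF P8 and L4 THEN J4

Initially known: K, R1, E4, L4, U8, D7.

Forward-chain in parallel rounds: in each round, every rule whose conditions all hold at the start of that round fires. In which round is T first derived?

Round 1: R1 [IF E4 THEN H6]; R5 [IF L4 and D7 THEN A6]. Adds H6, A6.
Round 2: R8 [IF A6 and E4 THEN B9]. Adds B9.
Round 3: R9 [IF B9 THEN P8]. Adds P8.
Round 4: R4 [IF P8 and H6 THEN T]; R12 [IF P8 and L4 THEN J4]. Adds T, J4.
T first appears in round 4.

4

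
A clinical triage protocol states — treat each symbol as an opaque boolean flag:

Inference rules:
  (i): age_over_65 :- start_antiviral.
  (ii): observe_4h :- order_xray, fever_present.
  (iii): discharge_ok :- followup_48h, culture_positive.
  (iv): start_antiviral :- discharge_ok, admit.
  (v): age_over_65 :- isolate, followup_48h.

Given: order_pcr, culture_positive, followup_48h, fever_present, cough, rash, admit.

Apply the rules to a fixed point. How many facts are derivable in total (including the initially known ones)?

10

Round 1 fires (iii), giving discharge_ok.
Round 2 fires (iv), giving start_antiviral.
Round 3 fires (i), giving age_over_65.
Closure: {admit, age_over_65, cough, culture_positive, discharge_ok, fever_present, followup_48h, order_pcr, rash, start_antiviral} — 10 facts.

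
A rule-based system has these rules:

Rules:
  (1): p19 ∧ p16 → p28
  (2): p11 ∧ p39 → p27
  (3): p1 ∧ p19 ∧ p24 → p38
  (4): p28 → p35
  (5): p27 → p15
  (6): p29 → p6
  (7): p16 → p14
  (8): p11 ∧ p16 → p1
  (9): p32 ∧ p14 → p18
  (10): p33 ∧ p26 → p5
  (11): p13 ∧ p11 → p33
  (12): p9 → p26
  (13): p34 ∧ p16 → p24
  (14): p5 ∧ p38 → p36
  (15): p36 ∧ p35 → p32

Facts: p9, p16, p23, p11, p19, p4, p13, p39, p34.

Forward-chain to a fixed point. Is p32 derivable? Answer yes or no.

yes

[1] (1) [p19 ∧ p16 → p28]; (2) [p11 ∧ p39 → p27]; (7) [p16 → p14]; (8) [p11 ∧ p16 → p1]; (11) [p13 ∧ p11 → p33]; (12) [p9 → p26]; (13) [p34 ∧ p16 → p24]. ⇒ new: p28, p27, p14, p1, p33, p26, p24.
[2] (3) [p1 ∧ p19 ∧ p24 → p38]; (4) [p28 → p35]; (5) [p27 → p15]; (10) [p33 ∧ p26 → p5]. ⇒ new: p38, p35, p15, p5.
[3] (14) [p5 ∧ p38 → p36]. ⇒ new: p36.
[4] (15) [p36 ∧ p35 → p32]. ⇒ new: p32.
[5] (9) [p32 ∧ p14 → p18]. ⇒ new: p18.
p32 appears in round 4, so it is derivable.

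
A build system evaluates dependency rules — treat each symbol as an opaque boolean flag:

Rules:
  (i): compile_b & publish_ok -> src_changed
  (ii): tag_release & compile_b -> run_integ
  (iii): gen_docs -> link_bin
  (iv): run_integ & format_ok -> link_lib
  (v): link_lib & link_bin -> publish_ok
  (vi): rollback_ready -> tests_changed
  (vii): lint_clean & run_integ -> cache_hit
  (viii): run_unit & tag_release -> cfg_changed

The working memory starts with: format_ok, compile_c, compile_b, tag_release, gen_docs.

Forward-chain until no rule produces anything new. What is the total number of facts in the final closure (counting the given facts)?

10

Round 1 — (ii), (iii), derive run_integ, link_bin.
Round 2 — (iv), derive link_lib.
Round 3 — (v), derive publish_ok.
Round 4 — (i), derive src_changed.
Closure: {compile_b, compile_c, format_ok, gen_docs, link_bin, link_lib, publish_ok, run_integ, src_changed, tag_release} — 10 facts.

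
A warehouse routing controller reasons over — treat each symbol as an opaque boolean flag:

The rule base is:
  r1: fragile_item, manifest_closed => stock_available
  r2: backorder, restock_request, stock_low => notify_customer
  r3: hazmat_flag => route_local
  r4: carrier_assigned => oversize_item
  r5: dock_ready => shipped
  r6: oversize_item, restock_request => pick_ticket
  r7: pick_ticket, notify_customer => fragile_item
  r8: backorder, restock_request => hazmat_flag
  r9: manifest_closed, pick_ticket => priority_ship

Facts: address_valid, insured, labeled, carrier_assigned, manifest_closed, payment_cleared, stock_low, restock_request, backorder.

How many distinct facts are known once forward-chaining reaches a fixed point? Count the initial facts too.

Round 1 fires r2, r4, r8, giving notify_customer, oversize_item, hazmat_flag.
Round 2 fires r3, r6, giving route_local, pick_ticket.
Round 3 fires r7, r9, giving fragile_item, priority_ship.
Round 4 fires r1, giving stock_available.
Closure: {address_valid, backorder, carrier_assigned, fragile_item, hazmat_flag, insured, labeled, manifest_closed, notify_customer, oversize_item, payment_cleared, pick_ticket, priority_ship, restock_request, route_local, stock_available, stock_low} — 17 facts.

17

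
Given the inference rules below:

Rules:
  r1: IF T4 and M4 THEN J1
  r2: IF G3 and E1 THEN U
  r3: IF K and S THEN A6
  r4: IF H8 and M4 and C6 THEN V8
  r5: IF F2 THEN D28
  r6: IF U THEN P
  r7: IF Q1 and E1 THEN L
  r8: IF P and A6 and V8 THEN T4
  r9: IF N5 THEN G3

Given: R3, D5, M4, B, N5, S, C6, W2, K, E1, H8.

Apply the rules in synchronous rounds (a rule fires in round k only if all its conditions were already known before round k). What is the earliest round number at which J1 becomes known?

5

[1] r3 [IF K and S THEN A6]; r4 [IF H8 and M4 and C6 THEN V8]; r9 [IF N5 THEN G3]. ⇒ new: A6, V8, G3.
[2] r2 [IF G3 and E1 THEN U]. ⇒ new: U.
[3] r6 [IF U THEN P]. ⇒ new: P.
[4] r8 [IF P and A6 and V8 THEN T4]. ⇒ new: T4.
[5] r1 [IF T4 and M4 THEN J1]. ⇒ new: J1.
J1 first appears in round 5.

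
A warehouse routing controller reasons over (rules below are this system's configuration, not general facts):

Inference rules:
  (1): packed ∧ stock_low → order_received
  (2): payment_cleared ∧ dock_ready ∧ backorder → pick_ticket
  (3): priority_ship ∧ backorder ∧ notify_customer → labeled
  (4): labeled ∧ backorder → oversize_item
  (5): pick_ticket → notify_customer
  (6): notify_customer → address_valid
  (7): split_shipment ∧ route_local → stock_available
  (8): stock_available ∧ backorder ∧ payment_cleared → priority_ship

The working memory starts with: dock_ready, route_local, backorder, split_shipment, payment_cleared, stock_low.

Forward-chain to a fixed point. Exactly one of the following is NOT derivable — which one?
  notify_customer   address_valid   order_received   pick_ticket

Round 1 — (2), (7), derive pick_ticket, stock_available.
Round 2 — (5), (8), derive notify_customer, priority_ship.
Round 3 — (3), (6), derive labeled, address_valid.
Round 4 — (4), derive oversize_item.
Derived: pick_ticket (round 1), notify_customer (round 2), address_valid (round 3). order_received never appears in any round.

order_received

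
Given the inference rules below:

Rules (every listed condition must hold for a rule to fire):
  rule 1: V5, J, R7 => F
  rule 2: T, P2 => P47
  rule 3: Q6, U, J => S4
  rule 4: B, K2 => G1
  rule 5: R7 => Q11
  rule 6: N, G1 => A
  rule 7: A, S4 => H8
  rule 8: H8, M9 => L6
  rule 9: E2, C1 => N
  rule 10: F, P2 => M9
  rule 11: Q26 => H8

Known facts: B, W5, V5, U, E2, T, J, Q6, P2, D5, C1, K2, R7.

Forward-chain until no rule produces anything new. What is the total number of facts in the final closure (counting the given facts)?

Round 1: rule 1 [V5, J, R7 => F]; rule 2 [T, P2 => P47]; rule 3 [Q6, U, J => S4]; rule 4 [B, K2 => G1]; rule 5 [R7 => Q11]; rule 9 [E2, C1 => N]. Adds F, P47, S4, G1, Q11, N.
Round 2: rule 6 [N, G1 => A]; rule 10 [F, P2 => M9]. Adds A, M9.
Round 3: rule 7 [A, S4 => H8]. Adds H8.
Round 4: rule 8 [H8, M9 => L6]. Adds L6.
Closure: {A, B, C1, D5, E2, F, G1, H8, J, K2, L6, M9, N, P2, P47, Q11, Q6, R7, S4, T, U, V5, W5} — 23 facts.

23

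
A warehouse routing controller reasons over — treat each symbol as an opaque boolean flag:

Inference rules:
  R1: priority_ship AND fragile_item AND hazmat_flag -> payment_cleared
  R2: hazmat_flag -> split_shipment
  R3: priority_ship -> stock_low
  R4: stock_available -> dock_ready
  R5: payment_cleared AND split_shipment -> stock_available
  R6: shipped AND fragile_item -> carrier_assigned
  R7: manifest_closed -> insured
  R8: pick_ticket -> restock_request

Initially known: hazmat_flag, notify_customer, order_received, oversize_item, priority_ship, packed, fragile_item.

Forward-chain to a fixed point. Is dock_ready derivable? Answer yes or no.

yes

Round 1 — R1, R2, R3, derive payment_cleared, split_shipment, stock_low.
Round 2 — R5, derive stock_available.
Round 3 — R4, derive dock_ready.
dock_ready appears in round 3, so it is derivable.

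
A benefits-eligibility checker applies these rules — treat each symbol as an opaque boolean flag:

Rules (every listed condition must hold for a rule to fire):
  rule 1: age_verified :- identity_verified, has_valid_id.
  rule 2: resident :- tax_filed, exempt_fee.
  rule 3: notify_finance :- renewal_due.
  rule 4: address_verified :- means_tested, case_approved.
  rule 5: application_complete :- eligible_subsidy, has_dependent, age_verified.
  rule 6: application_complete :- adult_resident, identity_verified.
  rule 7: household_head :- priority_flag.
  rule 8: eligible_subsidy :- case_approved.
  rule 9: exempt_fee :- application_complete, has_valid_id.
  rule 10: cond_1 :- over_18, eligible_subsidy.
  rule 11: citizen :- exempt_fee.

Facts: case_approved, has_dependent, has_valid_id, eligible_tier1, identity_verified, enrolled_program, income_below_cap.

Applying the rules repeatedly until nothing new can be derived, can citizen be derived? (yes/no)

yes

[1] rule 1 [age_verified :- identity_verified, has_valid_id.]; rule 8 [eligible_subsidy :- case_approved.]. ⇒ new: age_verified, eligible_subsidy.
[2] rule 5 [application_complete :- eligible_subsidy, has_dependent, age_verified.]. ⇒ new: application_complete.
[3] rule 9 [exempt_fee :- application_complete, has_valid_id.]. ⇒ new: exempt_fee.
[4] rule 11 [citizen :- exempt_fee.]. ⇒ new: citizen.
citizen appears in round 4, so it is derivable.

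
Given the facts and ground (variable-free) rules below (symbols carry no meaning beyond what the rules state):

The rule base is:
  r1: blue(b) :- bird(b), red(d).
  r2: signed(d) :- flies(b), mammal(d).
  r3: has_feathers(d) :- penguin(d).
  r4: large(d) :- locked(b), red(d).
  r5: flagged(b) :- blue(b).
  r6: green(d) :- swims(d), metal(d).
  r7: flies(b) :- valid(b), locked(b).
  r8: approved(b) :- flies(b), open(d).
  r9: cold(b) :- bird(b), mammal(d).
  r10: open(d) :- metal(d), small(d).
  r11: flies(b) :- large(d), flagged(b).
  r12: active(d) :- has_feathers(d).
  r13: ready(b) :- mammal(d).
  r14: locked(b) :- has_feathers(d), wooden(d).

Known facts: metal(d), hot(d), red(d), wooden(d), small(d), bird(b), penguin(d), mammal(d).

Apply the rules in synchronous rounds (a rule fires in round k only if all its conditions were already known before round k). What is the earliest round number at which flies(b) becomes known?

4

Round 1 — r1, r3, r9, r10, r13, derive blue(b), has_feathers(d), cold(b), open(d), ready(b).
Round 2 — r5, r12, r14, derive flagged(b), active(d), locked(b).
Round 3 — r4, derive large(d).
Round 4 — r11, derive flies(b).
flies(b) first appears in round 4.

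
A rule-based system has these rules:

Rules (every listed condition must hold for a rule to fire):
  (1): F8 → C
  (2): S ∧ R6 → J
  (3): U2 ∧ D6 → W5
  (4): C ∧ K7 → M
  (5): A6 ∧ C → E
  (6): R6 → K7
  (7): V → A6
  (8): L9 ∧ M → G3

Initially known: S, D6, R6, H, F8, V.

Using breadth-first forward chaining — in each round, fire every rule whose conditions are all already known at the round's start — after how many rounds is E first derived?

2

Round 1: (1) [F8 → C]; (2) [S ∧ R6 → J]; (6) [R6 → K7]; (7) [V → A6]. Adds C, J, K7, A6.
Round 2: (4) [C ∧ K7 → M]; (5) [A6 ∧ C → E]. Adds M, E.
E first appears in round 2.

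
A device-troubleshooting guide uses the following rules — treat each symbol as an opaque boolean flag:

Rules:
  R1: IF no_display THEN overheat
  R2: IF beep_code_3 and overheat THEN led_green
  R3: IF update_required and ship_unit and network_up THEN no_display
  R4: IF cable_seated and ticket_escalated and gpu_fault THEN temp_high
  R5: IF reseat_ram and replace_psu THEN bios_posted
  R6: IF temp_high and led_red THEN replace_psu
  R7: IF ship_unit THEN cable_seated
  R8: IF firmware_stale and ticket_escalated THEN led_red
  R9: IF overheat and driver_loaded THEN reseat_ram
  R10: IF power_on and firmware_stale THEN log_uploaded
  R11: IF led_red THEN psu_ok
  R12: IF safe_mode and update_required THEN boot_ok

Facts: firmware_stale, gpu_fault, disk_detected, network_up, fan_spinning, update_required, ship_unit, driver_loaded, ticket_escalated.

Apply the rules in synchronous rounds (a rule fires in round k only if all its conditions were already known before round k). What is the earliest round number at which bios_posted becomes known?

Round 1: R3 [IF update_required and ship_unit and network_up THEN no_display]; R7 [IF ship_unit THEN cable_seated]; R8 [IF firmware_stale and ticket_escalated THEN led_red]. Adds no_display, cable_seated, led_red.
Round 2: R1 [IF no_display THEN overheat]; R4 [IF cable_seated and ticket_escalated and gpu_fault THEN temp_high]; R11 [IF led_red THEN psu_ok]. Adds overheat, temp_high, psu_ok.
Round 3: R6 [IF temp_high and led_red THEN replace_psu]; R9 [IF overheat and driver_loaded THEN reseat_ram]. Adds replace_psu, reseat_ram.
Round 4: R5 [IF reseat_ram and replace_psu THEN bios_posted]. Adds bios_posted.
bios_posted first appears in round 4.

4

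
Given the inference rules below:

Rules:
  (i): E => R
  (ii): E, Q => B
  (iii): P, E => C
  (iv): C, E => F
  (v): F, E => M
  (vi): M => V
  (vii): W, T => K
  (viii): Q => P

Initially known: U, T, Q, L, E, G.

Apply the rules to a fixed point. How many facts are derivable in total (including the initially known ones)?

13

Round 1: (i) [E => R]; (ii) [E, Q => B]; (viii) [Q => P]. New: R, B, P.
Round 2: (iii) [P, E => C]. New: C.
Round 3: (iv) [C, E => F]. New: F.
Round 4: (v) [F, E => M]. New: M.
Round 5: (vi) [M => V]. New: V.
Closure: {B, C, E, F, G, L, M, P, Q, R, T, U, V} — 13 facts.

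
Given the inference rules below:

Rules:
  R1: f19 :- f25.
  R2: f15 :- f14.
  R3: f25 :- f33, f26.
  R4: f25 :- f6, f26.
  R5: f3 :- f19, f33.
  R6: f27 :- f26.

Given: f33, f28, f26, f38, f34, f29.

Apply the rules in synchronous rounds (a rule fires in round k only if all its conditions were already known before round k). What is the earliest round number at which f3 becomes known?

3

Round 1 — R3, R6, derive f25, f27.
Round 2 — R1, derive f19.
Round 3 — R5, derive f3.
f3 first appears in round 3.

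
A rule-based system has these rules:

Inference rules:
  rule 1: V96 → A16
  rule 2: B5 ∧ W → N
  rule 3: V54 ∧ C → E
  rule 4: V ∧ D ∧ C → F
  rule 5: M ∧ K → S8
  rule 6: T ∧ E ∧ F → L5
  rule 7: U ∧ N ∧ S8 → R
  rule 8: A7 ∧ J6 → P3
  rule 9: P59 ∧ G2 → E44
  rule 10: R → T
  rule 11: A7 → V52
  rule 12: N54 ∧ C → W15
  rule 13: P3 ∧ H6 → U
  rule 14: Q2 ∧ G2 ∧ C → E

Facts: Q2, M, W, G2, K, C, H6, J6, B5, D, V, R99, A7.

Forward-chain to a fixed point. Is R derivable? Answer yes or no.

Round 1 fires rule 2, rule 4, rule 5, rule 8, rule 11, rule 14, giving N, F, S8, P3, V52, E.
Round 2 fires rule 13, giving U.
Round 3 fires rule 7, giving R.
Round 4 fires rule 10, giving T.
Round 5 fires rule 6, giving L5.
R appears in round 3, so it is derivable.

yes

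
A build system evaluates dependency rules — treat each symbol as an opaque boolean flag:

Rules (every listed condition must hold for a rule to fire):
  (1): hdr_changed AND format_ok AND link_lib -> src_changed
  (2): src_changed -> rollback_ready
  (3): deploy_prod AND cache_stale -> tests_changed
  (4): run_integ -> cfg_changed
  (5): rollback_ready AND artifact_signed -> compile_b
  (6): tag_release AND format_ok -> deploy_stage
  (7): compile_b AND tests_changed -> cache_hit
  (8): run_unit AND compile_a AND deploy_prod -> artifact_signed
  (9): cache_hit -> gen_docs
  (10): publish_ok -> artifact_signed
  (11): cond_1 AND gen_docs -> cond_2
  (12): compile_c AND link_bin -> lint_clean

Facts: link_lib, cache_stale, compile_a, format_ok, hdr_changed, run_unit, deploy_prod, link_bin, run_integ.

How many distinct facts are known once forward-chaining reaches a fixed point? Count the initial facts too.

17

[1] (1) [hdr_changed AND format_ok AND link_lib -> src_changed]; (3) [deploy_prod AND cache_stale -> tests_changed]; (4) [run_integ -> cfg_changed]; (8) [run_unit AND compile_a AND deploy_prod -> artifact_signed]. ⇒ new: src_changed, tests_changed, cfg_changed, artifact_signed.
[2] (2) [src_changed -> rollback_ready]. ⇒ new: rollback_ready.
[3] (5) [rollback_ready AND artifact_signed -> compile_b]. ⇒ new: compile_b.
[4] (7) [compile_b AND tests_changed -> cache_hit]. ⇒ new: cache_hit.
[5] (9) [cache_hit -> gen_docs]. ⇒ new: gen_docs.
Closure: {artifact_signed, cache_hit, cache_stale, cfg_changed, compile_a, compile_b, deploy_prod, format_ok, gen_docs, hdr_changed, link_bin, link_lib, rollback_ready, run_integ, run_unit, src_changed, tests_changed} — 17 facts.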